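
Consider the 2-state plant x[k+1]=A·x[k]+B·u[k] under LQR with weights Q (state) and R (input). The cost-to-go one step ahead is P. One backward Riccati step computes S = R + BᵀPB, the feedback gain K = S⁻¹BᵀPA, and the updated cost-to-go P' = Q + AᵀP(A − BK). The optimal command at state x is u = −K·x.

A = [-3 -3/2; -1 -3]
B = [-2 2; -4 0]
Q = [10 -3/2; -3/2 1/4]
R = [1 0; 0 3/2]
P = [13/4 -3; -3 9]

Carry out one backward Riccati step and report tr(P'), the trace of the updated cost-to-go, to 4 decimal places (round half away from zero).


12.9432

BᵀP = [5.5000 -30.0000; 6.5000 -6.0000]
S = R + BᵀPB = [1 0; 0 3/2] + [109.0000 11.0000; 11.0000 13.0000] = [110.0000 11.0000; 11.0000 14.5000]
BᵀPA = [13.5000 81.7500; -13.5000 8.2500]
K = S⁻¹·BᵀPA = [0.2335 0.7426; -1.1082 0.0056]
A−BK = [-0.3165 -0.0259; -0.0658 -0.0295]
AᵀP(A−BK) = [2.1363 0.1752; 0.1752 0.5570]
P' = Q + AᵀP(A−BK) = [12.1363 -1.3248; -1.3248 0.8070]
tr(P') = 12.9432


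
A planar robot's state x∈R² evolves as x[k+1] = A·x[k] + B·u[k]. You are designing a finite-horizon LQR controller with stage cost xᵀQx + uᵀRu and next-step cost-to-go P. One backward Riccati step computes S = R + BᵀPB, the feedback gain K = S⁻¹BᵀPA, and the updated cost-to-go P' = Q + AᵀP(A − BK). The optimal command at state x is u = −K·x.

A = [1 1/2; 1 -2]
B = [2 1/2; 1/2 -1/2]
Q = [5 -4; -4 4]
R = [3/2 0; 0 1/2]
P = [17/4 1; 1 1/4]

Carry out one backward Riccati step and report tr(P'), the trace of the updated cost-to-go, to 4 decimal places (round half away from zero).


9.5040

BᵀP = [9.0000 2.1250; 1.6250 0.3750]
S = R + BᵀPB = [3/2 0; 0 1/2] + [19.0625 3.4375; 3.4375 0.6250] = [20.5625 3.4375; 3.4375 1.1250]
BᵀPA = [11.1250 0.2500; 2.0000 0.0625]
K = S⁻¹·BᵀPA = [0.4984 0.0059; 0.2547 0.0376]
A−BK = [-0.1243 0.4695; 0.8781 -1.9841]
AᵀP(A−BK) = [0.4453 -0.0155; -0.0155 0.0587]
P' = Q + AᵀP(A−BK) = [5.4453 -4.0155; -4.0155 4.0587]
tr(P') = 9.5040


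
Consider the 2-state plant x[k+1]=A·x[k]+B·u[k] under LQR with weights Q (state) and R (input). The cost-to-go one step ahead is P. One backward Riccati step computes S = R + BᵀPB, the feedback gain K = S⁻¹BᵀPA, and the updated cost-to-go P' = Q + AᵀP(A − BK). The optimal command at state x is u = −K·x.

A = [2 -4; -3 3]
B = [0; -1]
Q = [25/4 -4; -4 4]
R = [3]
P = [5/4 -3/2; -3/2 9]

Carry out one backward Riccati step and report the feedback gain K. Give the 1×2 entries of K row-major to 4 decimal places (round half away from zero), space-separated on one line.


2.5000 -2.7500

BᵀP = [1.5000 -9.0000]
S = R + BᵀPB = [3] + [9.0000] = [12.0000]
BᵀPA = [30.0000 -33.0000]
K = S⁻¹·BᵀPA = [2.5000 -2.7500]
A−BK = [2.0000 -4.0000; -0.5000 0.2500]
AᵀP(A−BK) = [29.0000 -35.5000; -35.5000 46.2500]
P' = Q + AᵀP(A−BK) = [35.2500 -39.5000; -39.5000 50.2500]
tr(P') = 85.5000


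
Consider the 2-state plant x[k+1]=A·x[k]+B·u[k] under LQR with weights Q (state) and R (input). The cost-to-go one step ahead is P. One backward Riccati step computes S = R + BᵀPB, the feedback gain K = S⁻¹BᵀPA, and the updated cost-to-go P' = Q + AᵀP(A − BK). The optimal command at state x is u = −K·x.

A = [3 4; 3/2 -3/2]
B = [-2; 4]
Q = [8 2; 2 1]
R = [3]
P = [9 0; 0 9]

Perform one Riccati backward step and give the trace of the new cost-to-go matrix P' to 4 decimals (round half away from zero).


187.7459

BᵀP = [-18.0000 36.0000]
S = R + BᵀPB = [3] + [180.0000] = [183.0000]
BᵀPA = [0.0000 -126.0000]
K = S⁻¹·BᵀPA = [0.0000 -0.6885]
A−BK = [3.0000 2.6230; 1.5000 1.2541]
AᵀP(A−BK) = [101.2500 87.7500; 87.7500 77.4959]
P' = Q + AᵀP(A−BK) = [109.2500 89.7500; 89.7500 78.4959]
tr(P') = 187.7459


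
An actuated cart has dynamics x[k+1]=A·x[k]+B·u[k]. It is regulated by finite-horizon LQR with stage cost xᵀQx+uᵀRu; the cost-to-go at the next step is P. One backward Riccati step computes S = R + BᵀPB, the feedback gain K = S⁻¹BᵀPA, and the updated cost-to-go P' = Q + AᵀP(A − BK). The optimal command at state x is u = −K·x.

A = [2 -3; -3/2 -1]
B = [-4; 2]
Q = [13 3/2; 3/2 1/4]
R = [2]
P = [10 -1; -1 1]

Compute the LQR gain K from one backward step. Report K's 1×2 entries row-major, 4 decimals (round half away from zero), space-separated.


BᵀP = [-42.0000 6.0000]
S = R + BᵀPB = [2] + [180.0000] = [182.0000]
BᵀPA = [-93.0000 120.0000]
K = S⁻¹·BᵀPA = [-0.5110 0.6593]
A−BK = [-0.0440 -0.3626; -0.4780 -2.3187]
AᵀP(A−BK) = [0.7280 0.3187; 0.3187 5.8791]
P' = Q + AᵀP(A−BK) = [13.7280 1.8187; 1.8187 6.1291]
tr(P') = 19.8571

-0.5110 0.6593


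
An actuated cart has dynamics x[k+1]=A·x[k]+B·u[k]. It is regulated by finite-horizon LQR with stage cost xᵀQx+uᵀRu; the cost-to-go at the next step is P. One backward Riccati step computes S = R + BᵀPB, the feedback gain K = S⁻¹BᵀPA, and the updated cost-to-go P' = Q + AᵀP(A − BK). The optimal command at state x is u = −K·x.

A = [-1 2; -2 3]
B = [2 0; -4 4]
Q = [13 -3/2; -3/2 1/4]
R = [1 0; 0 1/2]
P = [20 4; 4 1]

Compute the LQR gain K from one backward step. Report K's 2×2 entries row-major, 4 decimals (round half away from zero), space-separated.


-0.4991 0.9913 -0.9705 1.7054

BᵀP = [24.0000 4.0000; 16.0000 4.0000]
S = R + BᵀPB = [1 0; 0 1/2] + [32.0000 16.0000; 16.0000 16.0000] = [33.0000 16.0000; 16.0000 16.5000]
BᵀPA = [-32.0000 60.0000; -24.0000 44.0000]
K = S⁻¹·BᵀPA = [-0.4991 0.9913; -0.9705 1.7054]
A−BK = [-0.0017 0.0173; -0.1144 0.1438]
AᵀP(A−BK) = [0.7348 -1.3484; -1.3484 2.4835]
P' = Q + AᵀP(A−BK) = [13.7348 -2.8484; -2.8484 2.7335]
tr(P') = 16.4684


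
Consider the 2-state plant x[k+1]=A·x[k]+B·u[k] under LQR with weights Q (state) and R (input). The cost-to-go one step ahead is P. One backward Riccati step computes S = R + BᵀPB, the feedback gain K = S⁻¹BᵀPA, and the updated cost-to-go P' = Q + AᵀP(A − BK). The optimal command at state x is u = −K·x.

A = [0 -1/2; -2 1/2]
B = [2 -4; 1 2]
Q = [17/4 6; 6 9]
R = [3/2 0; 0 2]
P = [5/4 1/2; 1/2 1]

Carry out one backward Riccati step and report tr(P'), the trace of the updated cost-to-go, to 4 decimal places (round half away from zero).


BᵀP = [3.0000 2.0000; -4.0000 0.0000]
S = R + BᵀPB = [3/2 0; 0 2] + [8.0000 -8.0000; -8.0000 16.0000] = [9.5000 -8.0000; -8.0000 18.0000]
BᵀPA = [-4.0000 -0.5000; 0.0000 2.0000]
K = S⁻¹·BᵀPA = [-0.6729 0.0654; -0.2991 0.1402]
A−BK = [0.1495 -0.0701; -0.7290 0.1542]
AᵀP(A−BK) = [1.3084 -0.2383; -0.2383 0.0648]
P' = Q + AᵀP(A−BK) = [5.5584 5.7617; 5.7617 9.0648]
tr(P') = 14.6232

14.6232


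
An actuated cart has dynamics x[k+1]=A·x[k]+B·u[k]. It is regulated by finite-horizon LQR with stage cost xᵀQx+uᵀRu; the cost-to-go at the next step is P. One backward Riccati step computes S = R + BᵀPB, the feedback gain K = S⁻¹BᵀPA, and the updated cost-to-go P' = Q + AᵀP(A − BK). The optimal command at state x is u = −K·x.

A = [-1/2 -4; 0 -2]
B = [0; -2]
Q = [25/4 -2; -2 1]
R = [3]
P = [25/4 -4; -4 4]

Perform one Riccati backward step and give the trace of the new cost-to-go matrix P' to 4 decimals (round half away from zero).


BᵀP = [8.0000 -8.0000]
S = R + BᵀPB = [3] + [16.0000] = [19.0000]
BᵀPA = [-4.0000 -16.0000]
K = S⁻¹·BᵀPA = [-0.2105 -0.8421]
A−BK = [-0.5000 -4.0000; -0.4211 -3.6842]
AᵀP(A−BK) = [0.7204 5.1316; 5.1316 38.5263]
P' = Q + AᵀP(A−BK) = [6.9704 3.1316; 3.1316 39.5263]
tr(P') = 46.4967

46.4967


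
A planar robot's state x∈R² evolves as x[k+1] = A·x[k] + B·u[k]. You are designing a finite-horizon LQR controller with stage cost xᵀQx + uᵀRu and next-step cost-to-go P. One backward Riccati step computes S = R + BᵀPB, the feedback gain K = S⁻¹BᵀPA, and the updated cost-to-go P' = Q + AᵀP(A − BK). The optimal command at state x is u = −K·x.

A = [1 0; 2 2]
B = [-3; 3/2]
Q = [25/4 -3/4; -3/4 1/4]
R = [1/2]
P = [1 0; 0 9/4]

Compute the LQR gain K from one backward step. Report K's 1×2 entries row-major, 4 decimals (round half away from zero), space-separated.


BᵀP = [-3.0000 3.3750]
S = R + BᵀPB = [1/2] + [14.0625] = [14.5625]
BᵀPA = [3.7500 6.7500]
K = S⁻¹·BᵀPA = [0.2575 0.4635]
A−BK = [1.7725 1.3906; 1.6137 1.3047]
AᵀP(A−BK) = [9.0343 7.2618; 7.2618 5.8712]
P' = Q + AᵀP(A−BK) = [15.2843 6.5118; 6.5118 6.1212]
tr(P') = 21.4056

0.2575 0.4635


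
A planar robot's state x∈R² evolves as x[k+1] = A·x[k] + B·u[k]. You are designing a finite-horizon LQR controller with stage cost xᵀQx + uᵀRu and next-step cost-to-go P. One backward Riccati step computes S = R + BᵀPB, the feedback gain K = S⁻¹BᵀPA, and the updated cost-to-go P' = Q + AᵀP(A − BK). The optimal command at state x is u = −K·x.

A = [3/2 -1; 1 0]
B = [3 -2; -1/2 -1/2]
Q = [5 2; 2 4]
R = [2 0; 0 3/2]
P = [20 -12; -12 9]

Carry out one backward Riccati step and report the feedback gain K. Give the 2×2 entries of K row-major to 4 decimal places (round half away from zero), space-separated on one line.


BᵀP = [66.0000 -40.5000; -34.0000 19.5000]
S = R + BᵀPB = [2 0; 0 3/2] + [218.2500 -111.7500; -111.7500 58.2500] = [220.2500 -111.7500; -111.7500 59.7500]
BᵀPA = [58.5000 -66.0000; -31.5000 34.0000]
K = S⁻¹·BᵀPA = [-0.0368 -0.2143; -0.5961 0.1682]
A−BK = [0.4183 -0.0207; 0.6835 -0.0231]
AᵀP(A−BK) = [1.3780 -0.1641; -0.1641 0.1362]
P' = Q + AᵀP(A−BK) = [6.3780 1.8359; 1.8359 4.1362]
tr(P') = 10.5142

-0.0368 -0.2143 -0.5961 0.1682


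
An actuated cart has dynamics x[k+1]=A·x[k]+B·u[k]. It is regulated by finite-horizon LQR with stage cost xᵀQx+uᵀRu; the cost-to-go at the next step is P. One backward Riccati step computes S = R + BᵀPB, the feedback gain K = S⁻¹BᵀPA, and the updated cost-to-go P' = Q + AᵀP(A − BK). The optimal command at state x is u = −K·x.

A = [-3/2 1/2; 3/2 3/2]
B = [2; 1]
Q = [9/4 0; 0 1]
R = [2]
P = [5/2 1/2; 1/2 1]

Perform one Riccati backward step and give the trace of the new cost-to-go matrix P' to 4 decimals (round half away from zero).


BᵀP = [5.5000 2.0000]
S = R + BᵀPB = [2] + [13.0000] = [15.0000]
BᵀPA = [-5.2500 5.7500]
K = S⁻¹·BᵀPA = [-0.3500 0.3833]
A−BK = [-0.8000 -0.2667; 1.8500 1.1167]
AᵀP(A−BK) = [3.7875 1.6375; 1.6375 1.4208]
P' = Q + AᵀP(A−BK) = [6.0375 1.6375; 1.6375 2.4208]
tr(P') = 8.4583

8.4583


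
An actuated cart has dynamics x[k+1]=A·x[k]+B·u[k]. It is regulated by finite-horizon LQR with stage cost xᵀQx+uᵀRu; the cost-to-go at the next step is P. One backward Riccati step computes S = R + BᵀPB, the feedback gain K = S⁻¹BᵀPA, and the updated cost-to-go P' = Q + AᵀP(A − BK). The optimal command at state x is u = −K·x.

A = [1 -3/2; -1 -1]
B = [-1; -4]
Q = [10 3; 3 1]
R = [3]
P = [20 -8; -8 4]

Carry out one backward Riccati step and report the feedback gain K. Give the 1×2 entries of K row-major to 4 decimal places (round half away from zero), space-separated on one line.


BᵀP = [12.0000 -8.0000]
S = R + BᵀPB = [3] + [20.0000] = [23.0000]
BᵀPA = [20.0000 -10.0000]
K = S⁻¹·BᵀPA = [0.8696 -0.4348]
A−BK = [1.8696 -1.9348; 2.4783 -2.7391]
AᵀP(A−BK) = [22.6087 -21.3043; -21.3043 20.6522]
P' = Q + AᵀP(A−BK) = [32.6087 -18.3043; -18.3043 21.6522]
tr(P') = 54.2609

0.8696 -0.4348


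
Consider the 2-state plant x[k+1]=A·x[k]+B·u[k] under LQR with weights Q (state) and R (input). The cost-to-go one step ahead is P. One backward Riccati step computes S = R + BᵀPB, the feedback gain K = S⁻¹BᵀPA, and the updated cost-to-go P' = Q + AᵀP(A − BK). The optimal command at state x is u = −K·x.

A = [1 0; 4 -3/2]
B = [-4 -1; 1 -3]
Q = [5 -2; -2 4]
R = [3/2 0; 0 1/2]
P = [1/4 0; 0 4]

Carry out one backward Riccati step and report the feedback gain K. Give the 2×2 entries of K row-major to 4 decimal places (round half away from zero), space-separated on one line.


0.0899 -0.0986 -1.2860 0.4603

BᵀP = [-1.0000 4.0000; -0.2500 -12.0000]
S = R + BᵀPB = [3/2 0; 0 1/2] + [8.0000 -11.0000; -11.0000 36.2500] = [9.5000 -11.0000; -11.0000 36.7500]
BᵀPA = [15.0000 -6.0000; -48.2500 18.0000]
K = S⁻¹·BᵀPA = [0.0899 -0.0986; -1.2860 0.4603]
A−BK = [0.0734 0.0658; 0.0521 -0.0205]
AᵀP(A−BK) = [0.8512 -0.3123; -0.3123 0.1233]
P' = Q + AᵀP(A−BK) = [5.8512 -2.3123; -2.3123 4.1233]
tr(P') = 9.9745


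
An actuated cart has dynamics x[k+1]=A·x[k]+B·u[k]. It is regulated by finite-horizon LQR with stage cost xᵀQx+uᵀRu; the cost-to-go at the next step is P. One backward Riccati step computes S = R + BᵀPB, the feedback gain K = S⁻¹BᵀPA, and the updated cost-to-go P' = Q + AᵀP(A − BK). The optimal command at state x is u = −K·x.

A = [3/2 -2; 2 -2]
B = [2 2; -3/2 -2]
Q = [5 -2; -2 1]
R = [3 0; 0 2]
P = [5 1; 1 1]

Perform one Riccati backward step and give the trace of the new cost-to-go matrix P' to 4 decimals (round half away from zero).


32.2983

BᵀP = [8.5000 0.5000; 8.0000 0.0000]
S = R + BᵀPB = [3 0; 0 2] + [16.2500 16.0000; 16.0000 16.0000] = [19.2500 16.0000; 16.0000 18.0000]
BᵀPA = [13.7500 -18.0000; 12.0000 -16.0000]
K = S⁻¹·BᵀPA = [0.6133 -0.7514; 0.1215 -0.2210]
A−BK = [0.0304 -0.0552; 3.1630 -3.5691]
AᵀP(A−BK) = [11.3591 -13.0166; -13.0166 14.9392]
P' = Q + AᵀP(A−BK) = [16.3591 -15.0166; -15.0166 15.9392]
tr(P') = 32.2983


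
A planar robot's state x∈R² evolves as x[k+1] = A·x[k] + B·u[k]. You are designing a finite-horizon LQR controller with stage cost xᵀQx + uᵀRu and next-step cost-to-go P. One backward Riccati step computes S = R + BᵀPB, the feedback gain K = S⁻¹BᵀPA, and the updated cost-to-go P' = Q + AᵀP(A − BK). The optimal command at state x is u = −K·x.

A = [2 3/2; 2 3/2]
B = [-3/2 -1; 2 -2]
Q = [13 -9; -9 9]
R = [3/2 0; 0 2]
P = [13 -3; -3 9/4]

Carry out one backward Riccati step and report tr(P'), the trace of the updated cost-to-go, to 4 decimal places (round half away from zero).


27.4402

BᵀP = [-25.5000 9.0000; -7.0000 -1.5000]
S = R + BᵀPB = [3/2 0; 0 2] + [56.2500 7.5000; 7.5000 10.0000] = [57.7500 7.5000; 7.5000 12.0000]
BᵀPA = [-33.0000 -24.7500; -17.0000 -12.7500]
K = S⁻¹·BᵀPA = [-0.4217 -0.3163; -1.1531 -0.8648]
A−BK = [0.2144 0.1608; 0.5371 0.4028]
AᵀP(A−BK) = [3.4817 2.6113; 2.6113 1.9585]
P' = Q + AᵀP(A−BK) = [16.4817 -6.3887; -6.3887 10.9585]
tr(P') = 27.4402


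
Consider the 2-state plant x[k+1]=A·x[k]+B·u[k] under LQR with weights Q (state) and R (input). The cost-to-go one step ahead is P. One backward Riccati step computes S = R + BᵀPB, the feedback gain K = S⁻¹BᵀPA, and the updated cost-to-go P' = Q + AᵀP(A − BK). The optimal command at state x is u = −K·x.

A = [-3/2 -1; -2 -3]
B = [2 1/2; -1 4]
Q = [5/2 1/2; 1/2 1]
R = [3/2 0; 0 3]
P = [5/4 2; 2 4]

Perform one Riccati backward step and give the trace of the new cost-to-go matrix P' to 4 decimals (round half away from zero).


6.9264

BᵀP = [0.5000 0.0000; 8.6250 17.0000]
S = R + BᵀPB = [3/2 0; 0 3] + [1.0000 0.2500; 0.2500 72.3125] = [2.5000 0.2500; 0.2500 75.3125]
BᵀPA = [-0.7500 -0.5000; -46.9375 -59.6250]
K = S⁻¹·BᵀPA = [-0.2378 -0.1209; -0.6224 -0.7913]
A−BK = [-0.7133 -0.3626; 0.2520 0.0443]
AᵀP(A−BK) = [1.4181 1.6427; 1.6427 2.0083]
P' = Q + AᵀP(A−BK) = [3.9181 2.1427; 2.1427 3.0083]
tr(P') = 6.9264


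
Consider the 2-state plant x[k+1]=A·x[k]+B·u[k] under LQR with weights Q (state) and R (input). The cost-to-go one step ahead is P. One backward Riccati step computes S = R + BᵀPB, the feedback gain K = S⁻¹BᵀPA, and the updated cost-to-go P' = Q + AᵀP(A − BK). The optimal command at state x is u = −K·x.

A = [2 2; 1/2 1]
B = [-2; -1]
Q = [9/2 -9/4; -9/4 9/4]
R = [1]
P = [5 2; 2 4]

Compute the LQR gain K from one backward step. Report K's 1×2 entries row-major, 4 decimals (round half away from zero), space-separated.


BᵀP = [-12.0000 -8.0000]
S = R + BᵀPB = [1] + [32.0000] = [33.0000]
BᵀPA = [-28.0000 -32.0000]
K = S⁻¹·BᵀPA = [-0.8485 -0.9697]
A−BK = [0.3030 0.0606; -0.3485 0.0303]
AᵀP(A−BK) = [1.2424 0.8485; 0.8485 0.9697]
P' = Q + AᵀP(A−BK) = [5.7424 -1.4015; -1.4015 3.2197]
tr(P') = 8.9621

-0.8485 -0.9697


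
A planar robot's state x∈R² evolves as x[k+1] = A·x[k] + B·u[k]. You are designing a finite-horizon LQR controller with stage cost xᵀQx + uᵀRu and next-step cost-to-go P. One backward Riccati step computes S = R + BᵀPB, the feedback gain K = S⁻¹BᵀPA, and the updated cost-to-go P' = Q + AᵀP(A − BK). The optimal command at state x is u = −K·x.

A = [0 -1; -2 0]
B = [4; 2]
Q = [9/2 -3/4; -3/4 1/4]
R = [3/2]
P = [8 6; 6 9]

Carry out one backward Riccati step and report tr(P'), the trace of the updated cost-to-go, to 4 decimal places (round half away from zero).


BᵀP = [44.0000 42.0000]
S = R + BᵀPB = [3/2] + [260.0000] = [261.5000]
BᵀPA = [-84.0000 -44.0000]
K = S⁻¹·BᵀPA = [-0.3212 -0.1683]
A−BK = [1.2849 -0.3270; -1.3576 0.3365]
AᵀP(A−BK) = [9.0172 -2.1338; -2.1338 0.5966]
P' = Q + AᵀP(A−BK) = [13.5172 -2.8838; -2.8838 0.8466]
tr(P') = 14.3638

14.3638


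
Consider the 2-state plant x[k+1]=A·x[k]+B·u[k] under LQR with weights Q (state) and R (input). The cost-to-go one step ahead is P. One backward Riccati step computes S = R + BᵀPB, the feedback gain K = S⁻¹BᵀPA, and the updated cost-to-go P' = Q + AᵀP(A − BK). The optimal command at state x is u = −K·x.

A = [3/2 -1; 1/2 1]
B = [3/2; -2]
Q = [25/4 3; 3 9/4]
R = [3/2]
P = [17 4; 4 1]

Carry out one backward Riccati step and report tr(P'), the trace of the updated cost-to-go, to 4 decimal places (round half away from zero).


13.3639

BᵀP = [17.5000 4.0000]
S = R + BᵀPB = [3/2] + [18.2500] = [19.7500]
BᵀPA = [28.2500 -13.5000]
K = S⁻¹·BᵀPA = [1.4304 -0.6835]
A−BK = [-0.6456 0.0253; 3.3608 -0.3671]
AᵀP(A−BK) = [4.0918 -1.6899; -1.6899 0.7722]
P' = Q + AᵀP(A−BK) = [10.3418 1.3101; 1.3101 3.0222]
tr(P') = 13.3639


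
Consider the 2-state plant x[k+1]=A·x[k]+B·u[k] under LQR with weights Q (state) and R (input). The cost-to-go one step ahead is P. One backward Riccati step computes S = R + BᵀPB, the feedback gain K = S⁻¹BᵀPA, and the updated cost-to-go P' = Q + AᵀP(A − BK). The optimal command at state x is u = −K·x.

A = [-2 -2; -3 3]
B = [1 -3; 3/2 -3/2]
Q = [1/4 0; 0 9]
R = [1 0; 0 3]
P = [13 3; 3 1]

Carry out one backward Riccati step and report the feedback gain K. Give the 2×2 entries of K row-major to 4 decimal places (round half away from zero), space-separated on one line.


BᵀP = [17.5000 4.5000; -43.5000 -10.5000]
S = R + BᵀPB = [1 0; 0 3] + [24.2500 -59.2500; -59.2500 146.2500] = [25.2500 -59.2500; -59.2500 149.2500]
BᵀPA = [-48.5000 -21.5000; 118.5000 55.5000]
K = S⁻¹·BᵀPA = [-0.8430 0.3081; 0.4593 0.4942]
A−BK = [0.2209 -0.8256; -1.0465 3.2791]
AᵀP(A−BK) = [1.6860 -0.6163; -0.6163 4.1977]
P' = Q + AᵀP(A−BK) = [1.9360 -0.6163; -0.6163 13.1977]
tr(P') = 15.1337

-0.8430 0.3081 0.4593 0.4942


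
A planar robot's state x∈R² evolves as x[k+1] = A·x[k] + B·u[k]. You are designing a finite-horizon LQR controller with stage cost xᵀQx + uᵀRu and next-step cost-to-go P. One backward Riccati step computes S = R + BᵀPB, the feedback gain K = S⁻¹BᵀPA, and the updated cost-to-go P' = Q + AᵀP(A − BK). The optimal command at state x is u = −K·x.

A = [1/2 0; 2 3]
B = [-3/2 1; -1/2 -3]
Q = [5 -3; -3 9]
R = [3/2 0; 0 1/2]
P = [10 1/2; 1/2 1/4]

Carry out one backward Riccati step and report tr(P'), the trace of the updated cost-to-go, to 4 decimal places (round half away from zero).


15.3094

BᵀP = [-15.2500 -0.8750; 8.5000 -0.2500]
S = R + BᵀPB = [3/2 0; 0 1/2] + [23.3125 -12.6250; -12.6250 9.2500] = [24.8125 -12.6250; -12.6250 9.7500]
BᵀPA = [-9.3750 -2.6250; 3.7500 -0.7500]
K = S⁻¹·BᵀPA = [-0.5339 -0.4248; -0.3067 -0.6270]
A−BK = [0.0059 -0.0102; 0.8129 0.9065]
AᵀP(A−BK) = [0.6449 0.6185; 0.6185 0.6645]
P' = Q + AᵀP(A−BK) = [5.6449 -2.3815; -2.3815 9.6645]
tr(P') = 15.3094


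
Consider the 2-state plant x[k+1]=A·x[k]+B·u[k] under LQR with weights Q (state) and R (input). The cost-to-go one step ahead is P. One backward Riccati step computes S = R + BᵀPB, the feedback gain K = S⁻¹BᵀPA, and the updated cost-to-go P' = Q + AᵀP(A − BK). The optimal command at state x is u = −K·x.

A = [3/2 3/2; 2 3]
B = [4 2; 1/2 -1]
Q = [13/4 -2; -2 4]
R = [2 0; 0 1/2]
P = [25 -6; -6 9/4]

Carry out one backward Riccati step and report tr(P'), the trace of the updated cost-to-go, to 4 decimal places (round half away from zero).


12.9129

BᵀP = [97.0000 -22.8750; 56.0000 -14.2500]
S = R + BᵀPB = [2 0; 0 1/2] + [376.5625 216.8750; 216.8750 126.2500] = [378.5625 216.8750; 216.8750 126.7500]
BᵀPA = [99.7500 76.8750; 55.5000 41.2500]
K = S⁻¹·BᵀPA = [0.6400 0.8415; -0.6572 -1.1145]
A−BK = [0.2544 0.3628; 1.0228 1.4647]
AᵀP(A−BK) = [1.8845 2.6594; 2.6594 3.7784]
P' = Q + AᵀP(A−BK) = [5.1345 0.6594; 0.6594 7.7784]
tr(P') = 12.9129


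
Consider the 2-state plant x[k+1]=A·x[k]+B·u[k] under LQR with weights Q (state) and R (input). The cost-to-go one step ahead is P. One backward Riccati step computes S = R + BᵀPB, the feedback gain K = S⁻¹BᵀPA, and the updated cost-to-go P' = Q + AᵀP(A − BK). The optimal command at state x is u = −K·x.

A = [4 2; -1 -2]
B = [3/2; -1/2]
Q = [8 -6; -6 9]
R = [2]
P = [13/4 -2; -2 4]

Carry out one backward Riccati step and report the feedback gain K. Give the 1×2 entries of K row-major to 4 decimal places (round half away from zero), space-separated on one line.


2.1408 1.6338

BᵀP = [5.8750 -5.0000]
S = R + BᵀPB = [2] + [11.3125] = [13.3125]
BᵀPA = [28.5000 21.7500]
K = S⁻¹·BᵀPA = [2.1408 1.6338]
A−BK = [0.7887 -0.4507; 0.0704 -1.1831]
AᵀP(A−BK) = [10.9859 7.4366; 7.4366 9.4648]
P' = Q + AᵀP(A−BK) = [18.9859 1.4366; 1.4366 18.4648]
tr(P') = 37.4507


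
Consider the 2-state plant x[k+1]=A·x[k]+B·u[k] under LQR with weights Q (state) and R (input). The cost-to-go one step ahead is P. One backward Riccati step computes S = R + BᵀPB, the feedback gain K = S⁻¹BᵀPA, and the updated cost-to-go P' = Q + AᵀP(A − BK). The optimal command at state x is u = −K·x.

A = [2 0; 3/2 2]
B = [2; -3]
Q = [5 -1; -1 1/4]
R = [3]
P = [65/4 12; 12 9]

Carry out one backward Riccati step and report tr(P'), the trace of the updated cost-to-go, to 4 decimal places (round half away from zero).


BᵀP = [-3.5000 -3.0000]
S = R + BᵀPB = [3] + [2.0000] = [5.0000]
BᵀPA = [-11.5000 -6.0000]
K = S⁻¹·BᵀPA = [-2.3000 -1.2000]
A−BK = [6.6000 2.4000; -5.4000 -1.6000]
AᵀP(A−BK) = [130.8000 61.2000; 61.2000 28.8000]
P' = Q + AᵀP(A−BK) = [135.8000 60.2000; 60.2000 29.0500]
tr(P') = 164.8500

164.8500


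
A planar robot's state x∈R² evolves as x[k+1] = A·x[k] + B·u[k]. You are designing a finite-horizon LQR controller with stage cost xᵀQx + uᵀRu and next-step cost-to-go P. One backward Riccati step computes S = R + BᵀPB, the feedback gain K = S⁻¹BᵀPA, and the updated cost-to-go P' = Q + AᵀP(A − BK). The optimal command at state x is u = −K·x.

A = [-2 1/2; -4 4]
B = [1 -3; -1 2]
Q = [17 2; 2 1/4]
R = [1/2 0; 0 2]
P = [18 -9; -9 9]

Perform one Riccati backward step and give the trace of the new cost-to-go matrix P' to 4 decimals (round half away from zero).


BᵀP = [27.0000 -18.0000; -72.0000 45.0000]
S = R + BᵀPB = [1/2 0; 0 2] + [45.0000 -117.0000; -117.0000 306.0000] = [45.5000 -117.0000; -117.0000 308.0000]
BᵀPA = [18.0000 -58.5000; -36.0000 144.0000]
K = S⁻¹·BᵀPA = [4.0985 -3.6000; 1.4400 -0.9000]
A−BK = [-1.7785 1.4000; -2.7815 2.2000]
AᵀP(A−BK) = [50.0677 -39.6000; -39.6000 31.5000]
P' = Q + AᵀP(A−BK) = [67.0677 -37.6000; -37.6000 31.7500]
tr(P') = 98.8177

98.8177


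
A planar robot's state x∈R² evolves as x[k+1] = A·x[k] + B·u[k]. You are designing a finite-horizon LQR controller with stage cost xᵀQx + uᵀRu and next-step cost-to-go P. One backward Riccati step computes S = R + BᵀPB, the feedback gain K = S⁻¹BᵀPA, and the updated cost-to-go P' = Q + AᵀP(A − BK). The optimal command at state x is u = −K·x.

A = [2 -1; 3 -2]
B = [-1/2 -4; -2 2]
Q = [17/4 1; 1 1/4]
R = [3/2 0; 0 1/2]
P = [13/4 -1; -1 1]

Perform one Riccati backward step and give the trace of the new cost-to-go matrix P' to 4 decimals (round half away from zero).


BᵀP = [0.3750 -1.5000; -15.0000 6.0000]
S = R + BᵀPB = [3/2 0; 0 1/2] + [2.8125 -4.5000; -4.5000 72.0000] = [4.3125 -4.5000; -4.5000 72.5000]
BᵀPA = [-3.7500 2.6250; -12.0000 3.0000]
K = S⁻¹·BᵀPA = [-1.1145 0.6970; -0.2347 0.0846]
A−BK = [0.5040 -0.3129; 1.2405 -0.7752]
AᵀP(A−BK) = [3.0045 -1.8705; -1.8705 1.1664]
P' = Q + AᵀP(A−BK) = [7.2545 -0.8705; -0.8705 1.4164]
tr(P') = 8.6709

8.6709


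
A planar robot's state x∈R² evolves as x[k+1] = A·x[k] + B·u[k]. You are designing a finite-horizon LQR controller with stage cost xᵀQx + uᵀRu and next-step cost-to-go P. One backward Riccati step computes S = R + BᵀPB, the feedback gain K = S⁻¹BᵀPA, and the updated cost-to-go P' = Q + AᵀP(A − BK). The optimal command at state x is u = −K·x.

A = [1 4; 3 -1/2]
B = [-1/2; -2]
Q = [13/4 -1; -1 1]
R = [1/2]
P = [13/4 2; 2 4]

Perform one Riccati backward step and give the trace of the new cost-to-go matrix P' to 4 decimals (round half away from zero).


35.3556

BᵀP = [-5.6250 -9.0000]
S = R + BᵀPB = [1/2] + [20.8125] = [21.3125]
BᵀPA = [-32.6250 -18.0000]
K = S⁻¹·BᵀPA = [-1.5308 -0.8446]
A−BK = [0.2346 3.5777; -0.0616 -2.1891]
AᵀP(A−BK) = [1.3079 2.4457; 2.4457 29.7977]
P' = Q + AᵀP(A−BK) = [4.5579 1.4457; 1.4457 30.7977]
tr(P') = 35.3556


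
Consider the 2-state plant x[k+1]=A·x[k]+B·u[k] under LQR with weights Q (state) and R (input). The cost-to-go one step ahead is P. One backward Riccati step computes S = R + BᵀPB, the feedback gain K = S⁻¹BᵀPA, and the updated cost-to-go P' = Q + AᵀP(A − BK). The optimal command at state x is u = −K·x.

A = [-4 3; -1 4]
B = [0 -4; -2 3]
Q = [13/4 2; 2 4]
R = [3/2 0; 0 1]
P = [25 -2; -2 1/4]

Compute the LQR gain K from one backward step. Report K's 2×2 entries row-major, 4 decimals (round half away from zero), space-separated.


BᵀP = [4.0000 -0.5000; -106.0000 8.7500]
S = R + BᵀPB = [3/2 0; 0 1] + [1.0000 -17.5000; -17.5000 450.2500] = [2.5000 -17.5000; -17.5000 451.2500]
BᵀPA = [-15.5000 10.0000; 415.2500 -283.0000]
K = S⁻¹·BᵀPA = [0.3316 -0.5354; 0.9331 -0.6479]
A−BK = [-0.2677 0.4084; -3.1361 4.8730]
AᵀP(A−BK) = [1.9278 -2.2540; -2.2540 2.9954]
P' = Q + AᵀP(A−BK) = [5.1778 -0.2540; -0.2540 6.9954]
tr(P') = 12.1732

0.3316 -0.5354 0.9331 -0.6479


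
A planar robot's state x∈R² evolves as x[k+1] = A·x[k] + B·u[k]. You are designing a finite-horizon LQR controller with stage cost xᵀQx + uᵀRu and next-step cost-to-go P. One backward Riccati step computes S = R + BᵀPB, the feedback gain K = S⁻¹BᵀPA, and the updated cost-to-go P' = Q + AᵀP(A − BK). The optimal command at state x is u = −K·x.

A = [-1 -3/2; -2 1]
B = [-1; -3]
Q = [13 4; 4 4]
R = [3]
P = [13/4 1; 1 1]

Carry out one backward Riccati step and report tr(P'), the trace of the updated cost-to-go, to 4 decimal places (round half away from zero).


22.6471

BᵀP = [-6.2500 -4.0000]
S = R + BᵀPB = [3] + [18.2500] = [21.2500]
BᵀPA = [14.2500 5.3750]
K = S⁻¹·BᵀPA = [0.6706 0.2529]
A−BK = [-0.3294 -1.2471; 0.0118 1.7588]
AᵀP(A−BK) = [1.6941 1.2706; 1.2706 3.9529]
P' = Q + AᵀP(A−BK) = [14.6941 5.2706; 5.2706 7.9529]
tr(P') = 22.6471


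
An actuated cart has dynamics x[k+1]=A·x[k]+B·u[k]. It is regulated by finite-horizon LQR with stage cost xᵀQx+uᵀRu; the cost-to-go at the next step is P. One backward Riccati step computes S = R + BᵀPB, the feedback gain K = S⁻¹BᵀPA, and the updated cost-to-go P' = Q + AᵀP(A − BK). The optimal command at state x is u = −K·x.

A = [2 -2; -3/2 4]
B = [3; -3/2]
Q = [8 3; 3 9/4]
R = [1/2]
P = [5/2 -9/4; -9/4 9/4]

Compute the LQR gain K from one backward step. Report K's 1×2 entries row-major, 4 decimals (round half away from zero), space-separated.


0.7646 -1.2885

BᵀP = [10.8750 -10.1250]
S = R + BᵀPB = [1/2] + [47.8125] = [48.3125]
BᵀPA = [36.9375 -62.2500]
K = S⁻¹·BᵀPA = [0.7646 -1.2885]
A−BK = [-0.2937 1.8655; -0.3532 2.0673]
AᵀP(A−BK) = [0.3218 -0.6565; -0.6565 1.7917]
P' = Q + AᵀP(A−BK) = [8.3218 2.3435; 2.3435 4.0417]
tr(P') = 12.3635


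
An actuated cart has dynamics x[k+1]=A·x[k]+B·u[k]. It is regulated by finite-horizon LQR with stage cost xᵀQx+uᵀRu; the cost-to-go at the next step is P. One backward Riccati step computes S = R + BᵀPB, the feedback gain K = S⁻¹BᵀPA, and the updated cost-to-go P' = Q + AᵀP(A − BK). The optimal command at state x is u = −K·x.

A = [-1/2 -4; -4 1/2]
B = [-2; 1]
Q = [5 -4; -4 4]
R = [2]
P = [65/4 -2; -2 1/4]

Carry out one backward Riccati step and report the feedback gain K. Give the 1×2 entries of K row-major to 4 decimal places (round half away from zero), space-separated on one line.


0.0033 1.8621

BᵀP = [-34.5000 4.2500]
S = R + BᵀPB = [2] + [73.2500] = [75.2500]
BᵀPA = [0.2500 140.1250]
K = S⁻¹·BᵀPA = [0.0033 1.8621]
A−BK = [-0.4934 -0.2757; -4.0033 -1.3621]
AᵀP(A−BK) = [0.0617 0.0345; 0.0345 7.1321]
P' = Q + AᵀP(A−BK) = [5.0617 -3.9655; -3.9655 11.1321]
tr(P') = 16.1937


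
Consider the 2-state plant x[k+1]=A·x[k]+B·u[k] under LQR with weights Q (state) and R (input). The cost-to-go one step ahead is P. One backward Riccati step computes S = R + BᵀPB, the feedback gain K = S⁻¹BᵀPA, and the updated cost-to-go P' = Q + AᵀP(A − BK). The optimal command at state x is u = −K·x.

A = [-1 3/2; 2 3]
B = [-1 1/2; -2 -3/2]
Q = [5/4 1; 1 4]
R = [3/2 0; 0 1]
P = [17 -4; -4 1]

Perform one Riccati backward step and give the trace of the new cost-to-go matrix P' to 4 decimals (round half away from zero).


8.7371

BᵀP = [-9.0000 2.0000; 14.5000 -3.5000]
S = R + BᵀPB = [3/2 0; 0 1] + [5.0000 -7.5000; -7.5000 12.5000] = [6.5000 -7.5000; -7.5000 13.5000]
BᵀPA = [13.0000 -7.5000; -21.5000 11.2500]
K = S⁻¹·BᵀPA = [0.4524 -0.5357; -1.3413 0.5357]
A−BK = [0.1230 0.6964; 0.8929 2.7321]
AᵀP(A−BK) = [2.2817 -1.0179; -1.0179 1.2054]
P' = Q + AᵀP(A−BK) = [3.5317 -0.0179; -0.0179 5.2054]
tr(P') = 8.7371


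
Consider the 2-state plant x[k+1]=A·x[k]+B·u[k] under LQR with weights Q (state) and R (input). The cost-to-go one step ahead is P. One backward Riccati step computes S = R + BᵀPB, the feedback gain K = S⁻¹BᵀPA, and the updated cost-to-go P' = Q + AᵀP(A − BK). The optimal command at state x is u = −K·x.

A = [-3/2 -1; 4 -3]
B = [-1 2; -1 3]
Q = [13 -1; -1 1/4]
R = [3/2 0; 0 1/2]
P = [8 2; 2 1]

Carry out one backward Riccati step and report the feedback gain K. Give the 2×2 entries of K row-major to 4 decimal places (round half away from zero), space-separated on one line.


0.4736 -0.0230 0.1333 -0.6667

BᵀP = [-10.0000 -3.0000; 22.0000 7.0000]
S = R + BᵀPB = [3/2 0; 0 1/2] + [13.0000 -29.0000; -29.0000 65.0000] = [14.5000 -29.0000; -29.0000 65.5000]
BᵀPA = [3.0000 19.0000; -5.0000 -43.0000]
K = S⁻¹·BᵀPA = [0.4736 -0.0230; 0.1333 -0.6667]
A−BK = [-1.2931 0.3103; 4.0736 -1.0230]
AᵀP(A−BK) = [9.2460 -2.2644; -2.2644 0.7701]
P' = Q + AᵀP(A−BK) = [22.2460 -3.2644; -3.2644 1.0201]
tr(P') = 23.2661


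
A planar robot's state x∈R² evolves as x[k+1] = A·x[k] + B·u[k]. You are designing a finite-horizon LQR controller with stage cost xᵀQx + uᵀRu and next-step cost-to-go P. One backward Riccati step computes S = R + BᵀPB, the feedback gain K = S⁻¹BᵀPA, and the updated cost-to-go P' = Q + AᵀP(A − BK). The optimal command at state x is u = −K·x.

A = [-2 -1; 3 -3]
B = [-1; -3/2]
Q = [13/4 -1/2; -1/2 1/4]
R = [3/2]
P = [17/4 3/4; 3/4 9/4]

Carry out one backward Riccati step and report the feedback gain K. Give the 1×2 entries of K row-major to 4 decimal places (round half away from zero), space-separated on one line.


BᵀP = [-5.3750 -4.1250]
S = R + BᵀPB = [3/2] + [11.5625] = [13.0625]
BᵀPA = [-1.6250 17.7500]
K = S⁻¹·BᵀPA = [-0.1244 1.3589]
A−BK = [-2.1244 0.3589; 2.8134 -0.9617]
AᵀP(A−BK) = [28.0478 -7.2919; -7.2919 4.8804]
P' = Q + AᵀP(A−BK) = [31.2978 -7.7919; -7.7919 5.1304]
tr(P') = 36.4282

-0.1244 1.3589


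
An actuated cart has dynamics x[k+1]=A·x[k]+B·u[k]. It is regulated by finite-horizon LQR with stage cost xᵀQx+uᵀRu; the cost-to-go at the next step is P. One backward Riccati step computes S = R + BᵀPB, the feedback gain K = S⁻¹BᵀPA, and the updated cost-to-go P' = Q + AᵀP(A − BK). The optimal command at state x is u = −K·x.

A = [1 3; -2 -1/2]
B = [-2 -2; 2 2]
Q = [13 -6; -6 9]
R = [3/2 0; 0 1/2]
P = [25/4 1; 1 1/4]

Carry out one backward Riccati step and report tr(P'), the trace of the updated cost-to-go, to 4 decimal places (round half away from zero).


BᵀP = [-10.5000 -1.5000; -10.5000 -1.5000]
S = R + BᵀPB = [3/2 0; 0 1/2] + [18.0000 18.0000; 18.0000 18.0000] = [19.5000 18.0000; 18.0000 18.5000]
BᵀPA = [-7.5000 -30.7500; -7.5000 -30.7500]
K = S⁻¹·BᵀPA = [-0.1020 -0.4184; -0.3061 -1.2551]
A−BK = [0.1837 -0.3469; -1.1837 2.8469]
AᵀP(A−BK) = [0.1888 -0.0510; -0.0510 1.8533]
P' = Q + AᵀP(A−BK) = [13.1888 -6.0510; -6.0510 10.8533]
tr(P') = 24.0421

24.0421


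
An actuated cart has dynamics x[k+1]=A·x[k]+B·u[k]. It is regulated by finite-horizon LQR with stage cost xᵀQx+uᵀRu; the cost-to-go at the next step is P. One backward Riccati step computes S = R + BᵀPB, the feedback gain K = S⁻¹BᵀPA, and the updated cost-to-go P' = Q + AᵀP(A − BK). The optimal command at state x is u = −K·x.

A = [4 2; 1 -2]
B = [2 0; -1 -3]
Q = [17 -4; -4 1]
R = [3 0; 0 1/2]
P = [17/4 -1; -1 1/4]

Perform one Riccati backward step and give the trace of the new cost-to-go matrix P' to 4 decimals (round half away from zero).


25.7811

BᵀP = [9.5000 -2.2500; 3.0000 -0.7500]
S = R + BᵀPB = [3 0; 0 1/2] + [21.2500 6.7500; 6.7500 2.2500] = [24.2500 6.7500; 6.7500 2.7500]
BᵀPA = [35.7500 23.5000; 11.2500 7.5000]
K = S⁻¹·BᵀPA = [1.0592 0.6627; 1.4911 1.1006]
A−BK = [1.8817 0.6746; 6.5325 1.9645]
AᵀP(A−BK) = [5.6095 3.4260; 3.4260 2.1716]
P' = Q + AᵀP(A−BK) = [22.6095 -0.5740; -0.5740 3.1716]
tr(P') = 25.7811


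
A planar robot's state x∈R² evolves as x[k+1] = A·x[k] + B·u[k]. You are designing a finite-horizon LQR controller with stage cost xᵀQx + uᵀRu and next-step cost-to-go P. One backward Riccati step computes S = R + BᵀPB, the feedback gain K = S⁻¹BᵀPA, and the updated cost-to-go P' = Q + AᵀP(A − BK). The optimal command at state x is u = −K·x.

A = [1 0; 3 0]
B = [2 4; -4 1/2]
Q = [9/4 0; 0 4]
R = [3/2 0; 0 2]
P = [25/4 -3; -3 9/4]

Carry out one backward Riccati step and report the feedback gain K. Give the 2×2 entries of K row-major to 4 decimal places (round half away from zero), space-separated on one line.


-0.5673 0.0000 0.4661 0.0000

BᵀP = [24.5000 -15.0000; 23.5000 -10.8750]
S = R + BᵀPB = [3/2 0; 0 2] + [109.0000 90.5000; 90.5000 88.5625] = [110.5000 90.5000; 90.5000 90.5625]
BᵀPA = [-20.5000 0.0000; -9.1250 0.0000]
K = S⁻¹·BᵀPA = [-0.5673 0.0000; 0.4661 0.0000]
A−BK = [0.2700 0.0000; 0.4978 0.0000]
AᵀP(A−BK) = [1.1240 0.0000; 0.0000 0.0000]
P' = Q + AᵀP(A−BK) = [3.3740 0.0000; 0.0000 4.0000]
tr(P') = 7.3740


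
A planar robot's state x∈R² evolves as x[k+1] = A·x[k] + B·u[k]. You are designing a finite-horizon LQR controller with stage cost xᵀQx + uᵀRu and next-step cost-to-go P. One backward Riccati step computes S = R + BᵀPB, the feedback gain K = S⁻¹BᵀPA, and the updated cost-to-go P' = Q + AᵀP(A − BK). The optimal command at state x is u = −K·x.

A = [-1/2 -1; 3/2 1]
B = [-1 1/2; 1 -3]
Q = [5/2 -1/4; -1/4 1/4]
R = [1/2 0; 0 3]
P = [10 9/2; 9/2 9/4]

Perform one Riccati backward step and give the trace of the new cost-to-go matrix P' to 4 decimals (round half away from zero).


BᵀP = [-5.5000 -2.2500; -8.5000 -4.5000]
S = R + BᵀPB = [1/2 0; 0 3] + [3.2500 4.0000; 4.0000 9.2500] = [3.7500 4.0000; 4.0000 12.2500]
BᵀPA = [-0.6250 3.2500; -2.5000 4.0000]
K = S⁻¹·BᵀPA = [0.0783 0.7954; -0.2296 0.0668]
A−BK = [-0.3069 -0.2380; 0.7328 0.4050]
AᵀP(A−BK) = [0.2873 0.0391; 0.0391 0.3977]
P' = Q + AᵀP(A−BK) = [2.7873 -0.2109; -0.2109 0.6477]
tr(P') = 3.4350

3.4350


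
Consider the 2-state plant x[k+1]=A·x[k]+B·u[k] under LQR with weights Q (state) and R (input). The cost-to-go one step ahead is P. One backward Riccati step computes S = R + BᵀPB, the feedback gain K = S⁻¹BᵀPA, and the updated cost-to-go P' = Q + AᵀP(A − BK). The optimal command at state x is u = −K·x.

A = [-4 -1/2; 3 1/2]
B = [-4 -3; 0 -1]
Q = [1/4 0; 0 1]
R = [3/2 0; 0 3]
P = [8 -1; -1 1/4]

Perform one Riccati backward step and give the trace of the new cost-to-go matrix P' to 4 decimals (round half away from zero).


4.0466

BᵀP = [-32.0000 4.0000; -23.0000 2.7500]
S = R + BᵀPB = [3/2 0; 0 3] + [128.0000 92.0000; 92.0000 66.2500] = [129.5000 92.0000; 92.0000 69.2500]
BᵀPA = [140.0000 18.0000; 100.2500 12.8750]
K = S⁻¹·BᵀPA = [0.9367 0.1230; 0.2032 0.0225]
A−BK = [0.3565 0.0595; 3.2032 0.5225]
AᵀP(A−BK) = [2.7380 0.3978; 0.3978 0.0586]
P' = Q + AᵀP(A−BK) = [2.9880 0.3978; 0.3978 1.0586]
tr(P') = 4.0466


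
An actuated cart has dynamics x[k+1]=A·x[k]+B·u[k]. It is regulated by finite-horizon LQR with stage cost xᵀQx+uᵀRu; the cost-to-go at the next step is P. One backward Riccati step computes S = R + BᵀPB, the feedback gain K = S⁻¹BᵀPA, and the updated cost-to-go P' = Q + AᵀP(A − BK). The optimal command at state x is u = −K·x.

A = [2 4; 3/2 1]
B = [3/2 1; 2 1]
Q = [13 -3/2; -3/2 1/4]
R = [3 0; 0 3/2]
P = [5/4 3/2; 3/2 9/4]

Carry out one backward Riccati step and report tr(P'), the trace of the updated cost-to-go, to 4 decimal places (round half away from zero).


BᵀP = [4.8750 6.7500; 2.7500 3.7500]
S = R + BᵀPB = [3 0; 0 3/2] + [20.8125 11.6250; 11.6250 6.5000] = [23.8125 11.6250; 11.6250 8.0000]
BᵀPA = [19.8750 26.2500; 11.1250 14.7500]
K = S⁻¹·BᵀPA = [0.5360 0.6960; 0.6118 0.8323]
A−BK = [0.5843 2.1236; -0.1837 -1.2244]
AᵀP(A−BK) = [1.6038 2.2818; 2.2818 3.7024]
P' = Q + AᵀP(A−BK) = [14.6038 0.7818; 0.7818 3.9524]
tr(P') = 18.5562

18.5562


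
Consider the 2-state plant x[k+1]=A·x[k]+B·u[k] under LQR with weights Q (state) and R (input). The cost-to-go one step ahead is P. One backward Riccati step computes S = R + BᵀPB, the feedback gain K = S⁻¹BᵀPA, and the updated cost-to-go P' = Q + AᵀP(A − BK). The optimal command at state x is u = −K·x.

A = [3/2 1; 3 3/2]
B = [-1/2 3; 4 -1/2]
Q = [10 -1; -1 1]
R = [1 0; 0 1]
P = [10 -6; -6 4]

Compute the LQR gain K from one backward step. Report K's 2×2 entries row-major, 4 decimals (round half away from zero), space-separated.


0.6267 0.3115 0.4543 0.3006

BᵀP = [-29.0000 19.0000; 33.0000 -20.0000]
S = R + BᵀPB = [1 0; 0 1] + [90.5000 -96.5000; -96.5000 109.0000] = [91.5000 -96.5000; -96.5000 110.0000]
BᵀPA = [13.5000 -0.5000; -10.5000 3.0000]
K = S⁻¹·BᵀPA = [0.6267 0.3115; 0.4543 0.3006]
A−BK = [0.4503 0.2541; 0.7204 0.4042]
AᵀP(A−BK) = [0.8100 0.4503; 0.4503 0.2541]
P' = Q + AᵀP(A−BK) = [10.8100 -0.5497; -0.5497 1.2541]
tr(P') = 12.0641


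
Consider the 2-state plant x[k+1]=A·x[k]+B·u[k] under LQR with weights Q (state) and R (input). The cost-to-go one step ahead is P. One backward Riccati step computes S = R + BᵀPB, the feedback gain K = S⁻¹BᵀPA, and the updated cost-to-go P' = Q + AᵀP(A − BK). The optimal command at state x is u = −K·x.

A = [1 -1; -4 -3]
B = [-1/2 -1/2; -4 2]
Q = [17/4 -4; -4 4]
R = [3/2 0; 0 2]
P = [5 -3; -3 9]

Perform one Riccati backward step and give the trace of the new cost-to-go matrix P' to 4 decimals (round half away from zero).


14.9734

BᵀP = [9.5000 -34.5000; -8.5000 19.5000]
S = R + BᵀPB = [3/2 0; 0 2] + [133.2500 -73.7500; -73.7500 43.2500] = [134.7500 -73.7500; -73.7500 45.2500]
BᵀPA = [147.5000 94.0000; -86.5000 -50.0000]
K = S⁻¹·BᵀPA = [0.4481 0.8597; -1.1813 0.2962]
A−BK = [0.6334 -0.4221; 0.1549 -0.1536]
AᵀP(A−BK) = [4.7253 -1.1847; -1.1847 1.9981]
P' = Q + AᵀP(A−BK) = [8.9753 -5.1847; -5.1847 5.9981]
tr(P') = 14.9734
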